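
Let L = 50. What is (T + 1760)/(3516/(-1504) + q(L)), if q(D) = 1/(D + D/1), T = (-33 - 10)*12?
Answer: -11693600/21881 ≈ -534.42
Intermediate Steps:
T = -516 (T = -43*12 = -516)
q(D) = 1/(2*D) (q(D) = 1/(D + D*1) = 1/(D + D) = 1/(2*D))
(T + 1760)/(3516/(-1504) + q(L)) = (-516 + 1760)/(3516/(-1504) + (1/2)/50) = 1244/(3516*(-1/1504) + (1/2)*(1/50)) = 1244/(-879/376 + 1/100) = 1244/(-21881/9400) = 1244*(-9400/21881) = -11693600/21881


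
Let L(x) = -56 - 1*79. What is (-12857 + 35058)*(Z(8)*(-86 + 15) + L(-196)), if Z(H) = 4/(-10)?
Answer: -11833133/5 ≈ -2.3666e+6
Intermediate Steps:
Z(H) = -2/5 (Z(H) = 4*(-1/10) = -2/5)
L(x) = -135 (L(x) = -56 - 79 = -135)
(-12857 + 35058)*(Z(8)*(-86 + 15) + L(-196)) = (-12857 + 35058)*(-2*(-86 + 15)/5 - 135) = 22201*(-2/5*(-71) - 135) = 22201*(142/5 - 135) = 22201*(-533/5) = -11833133/5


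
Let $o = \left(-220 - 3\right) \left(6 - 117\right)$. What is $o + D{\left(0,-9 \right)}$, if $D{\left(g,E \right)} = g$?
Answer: $24753$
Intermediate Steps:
$o = 24753$ ($o = \left(-223\right) \left(-111\right) = 24753$)
$o + D{\left(0,-9 \right)} = 24753 + 0 = 24753$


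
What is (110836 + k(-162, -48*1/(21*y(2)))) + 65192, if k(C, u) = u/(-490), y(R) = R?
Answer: 301888024/1715 ≈ 1.7603e+5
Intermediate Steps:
k(C, u) = -u/490 (k(C, u) = u*(-1/490) = -u/490)
(110836 + k(-162, -48*1/(21*y(2)))) + 65192 = (110836 - (-24)/(245*(21*2))) + 65192 = (110836 - (-24)/(245*42)) + 65192 = (110836 - 1/490*(-8/7)) + 65192 = (110836 + 4/1715) + 65192 = 190083744/1715 + 65192 = 301888024/1715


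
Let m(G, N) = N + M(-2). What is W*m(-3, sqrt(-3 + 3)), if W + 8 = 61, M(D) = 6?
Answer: 318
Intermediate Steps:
W = 53 (W = -8 + 61 = 53)
m(G, N) = 6 + N (m(G, N) = N + 6 = 6 + N)
W*m(-3, sqrt(-3 + 3)) = 53*(6 + sqrt(-3 + 3)) = 53*(6 + sqrt(0)) = 53*(6 + 0) = 53*6 = 318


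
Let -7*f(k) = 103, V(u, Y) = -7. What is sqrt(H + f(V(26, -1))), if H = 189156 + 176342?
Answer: sqrt(17908681)/7 ≈ 604.55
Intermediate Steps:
H = 365498
f(k) = -103/7 (f(k) = -1/7*103 = -103/7)
sqrt(H + f(V(26, -1))) = sqrt(365498 - 103/7) = sqrt(2558383/7) = sqrt(17908681)/7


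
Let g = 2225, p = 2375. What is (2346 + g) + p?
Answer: 6946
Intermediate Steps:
(2346 + g) + p = (2346 + 2225) + 2375 = 4571 + 2375 = 6946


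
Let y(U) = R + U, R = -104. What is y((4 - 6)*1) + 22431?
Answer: 22325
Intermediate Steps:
y(U) = -104 + U
y((4 - 6)*1) + 22431 = (-104 + (4 - 6)*1) + 22431 = (-104 - 2*1) + 22431 = (-104 - 2) + 22431 = -106 + 22431 = 22325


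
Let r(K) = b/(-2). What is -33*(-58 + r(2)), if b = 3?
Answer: 3927/2 ≈ 1963.5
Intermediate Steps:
r(K) = -3/2 (r(K) = 3/(-2) = 3*(-½) = -3/2)
-33*(-58 + r(2)) = -33*(-58 - 3/2) = -33*(-119/2) = 3927/2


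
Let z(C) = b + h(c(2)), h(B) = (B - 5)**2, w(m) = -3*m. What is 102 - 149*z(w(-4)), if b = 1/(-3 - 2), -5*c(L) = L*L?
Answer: -122014/25 ≈ -4880.6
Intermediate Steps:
c(L) = -L**2/5 (c(L) = -L*L/5 = -L**2/5)
h(B) = (-5 + B)**2
b = -1/5 (b = 1/(-5) = -1/5 ≈ -0.20000)
z(C) = 836/25 (z(C) = -1/5 + (-5 - 1/5*2**2)**2 = -1/5 + (-5 - 1/5*4)**2 = -1/5 + (-5 - 4/5)**2 = -1/5 + (-29/5)**2 = -1/5 + 841/25 = 836/25)
102 - 149*z(w(-4)) = 102 - 149*836/25 = 102 - 124564/25 = -122014/25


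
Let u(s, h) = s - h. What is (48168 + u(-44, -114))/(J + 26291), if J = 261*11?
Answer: 24119/14581 ≈ 1.6541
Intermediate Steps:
J = 2871
(48168 + u(-44, -114))/(J + 26291) = (48168 + (-44 - 1*(-114)))/(2871 + 26291) = (48168 + (-44 + 114))/29162 = (48168 + 70)*(1/29162) = 48238*(1/29162) = 24119/14581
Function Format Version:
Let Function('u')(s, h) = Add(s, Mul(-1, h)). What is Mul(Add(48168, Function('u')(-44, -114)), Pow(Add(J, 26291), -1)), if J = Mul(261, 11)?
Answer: Rational(24119, 14581) ≈ 1.6541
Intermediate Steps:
J = 2871
Mul(Add(48168, Function('u')(-44, -114)), Pow(Add(J, 26291), -1)) = Mul(Add(48168, Add(-44, Mul(-1, -114))), Pow(Add(2871, 26291), -1)) = Mul(Add(48168, Add(-44, 114)), Pow(29162, -1)) = Mul(Add(48168, 70), Rational(1, 29162)) = Mul(48238, Rational(1, 29162)) = Rational(24119, 14581)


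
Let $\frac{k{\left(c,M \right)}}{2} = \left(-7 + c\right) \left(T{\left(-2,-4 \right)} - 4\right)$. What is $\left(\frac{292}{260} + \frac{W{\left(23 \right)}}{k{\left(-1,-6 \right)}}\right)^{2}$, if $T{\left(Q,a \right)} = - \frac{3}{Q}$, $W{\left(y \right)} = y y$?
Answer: $\frac{55666521}{270400} \approx 205.87$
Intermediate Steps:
$W{\left(y \right)} = y^{2}$
$k{\left(c,M \right)} = 35 - 5 c$ ($k{\left(c,M \right)} = 2 \left(-7 + c\right) \left(- \frac{3}{-2} - 4\right) = 2 \left(-7 + c\right) \left(\left(-3\right) \left(- \frac{1}{2}\right) - 4\right) = 2 \left(-7 + c\right) \left(\frac{3}{2} - 4\right) = 2 \left(-7 + c\right) \left(- \frac{5}{2}\right) = 2 \left(\frac{35}{2} - \frac{5 c}{2}\right) = 35 - 5 c$)
$\left(\frac{292}{260} + \frac{W{\left(23 \right)}}{k{\left(-1,-6 \right)}}\right)^{2} = \left(\frac{292}{260} + \frac{23^{2}}{35 - -5}\right)^{2} = \left(292 \cdot \frac{1}{260} + \frac{529}{35 + 5}\right)^{2} = \left(\frac{73}{65} + \frac{529}{40}\right)^{2} = \left(\frac{7461}{520}\right)^{2} = \frac{55666521}{270400}$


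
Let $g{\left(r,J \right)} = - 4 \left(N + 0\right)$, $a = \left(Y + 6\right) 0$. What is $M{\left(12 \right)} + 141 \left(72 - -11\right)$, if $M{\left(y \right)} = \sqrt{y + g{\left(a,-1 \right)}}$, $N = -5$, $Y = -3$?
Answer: $11703 + 4 \sqrt{2} \approx 11709.0$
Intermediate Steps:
$a = 0$ ($a = \left(-3 + 6\right) 0 = 3 \cdot 0 = 0$)
$g{\left(r,J \right)} = 20$ ($g{\left(r,J \right)} = - 4 \left(-5 + 0\right) = \left(-4\right) \left(-5\right) = 20$)
$M{\left(y \right)} = \sqrt{20 + y}$ ($M{\left(y \right)} = \sqrt{y + 20} = \sqrt{20 + y}$)
$M{\left(12 \right)} + 141 \left(72 - -11\right) = \sqrt{20 + 12} + 141 \left(72 - -11\right) = \sqrt{32} + 141 \left(72 + 11\right) = 4 \sqrt{2} + 141 \cdot 83 = 4 \sqrt{2} + 11703 = 11703 + 4 \sqrt{2}$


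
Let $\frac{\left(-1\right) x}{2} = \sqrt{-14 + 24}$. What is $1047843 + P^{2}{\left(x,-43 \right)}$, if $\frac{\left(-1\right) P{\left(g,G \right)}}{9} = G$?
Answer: $1197612$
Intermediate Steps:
$x = - 2 \sqrt{10}$ ($x = - 2 \sqrt{-14 + 24} = - 2 \sqrt{10} \approx -6.3246$)
$P{\left(g,G \right)} = - 9 G$
$1047843 + P^{2}{\left(x,-43 \right)} = 1047843 + \left(\left(-9\right) \left(-43\right)\right)^{2} = 1047843 + 387^{2} = 1047843 + 149769 = 1197612$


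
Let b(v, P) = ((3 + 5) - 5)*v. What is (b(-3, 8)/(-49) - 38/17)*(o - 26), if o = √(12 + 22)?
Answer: 44434/833 - 1709*√34/833 ≈ 41.379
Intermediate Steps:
o = √34 ≈ 5.8309
b(v, P) = 3*v (b(v, P) = (8 - 5)*v = 3*v)
(b(-3, 8)/(-49) - 38/17)*(o - 26) = ((3*(-3))/(-49) - 38/17)*(√34 - 26) = (-9*(-1/49) - 38*1/17)*(-26 + √34) = (9/49 - 38/17)*(-26 + √34) = -1709*(-26 + √34)/833 = 44434/833 - 1709*√34/833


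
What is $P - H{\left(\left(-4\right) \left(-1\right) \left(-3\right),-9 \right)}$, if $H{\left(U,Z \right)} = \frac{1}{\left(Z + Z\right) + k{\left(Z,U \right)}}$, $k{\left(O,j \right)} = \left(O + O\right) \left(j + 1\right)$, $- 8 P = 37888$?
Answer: $- \frac{852481}{180} \approx -4736.0$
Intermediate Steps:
$P = -4736$ ($P = \left(- \frac{1}{8}\right) 37888 = -4736$)
$k{\left(O,j \right)} = 2 O \left(1 + j\right)$
$H{\left(U,Z \right)} = \frac{1}{2 Z + 2 Z \left(1 + U\right)}$ ($H{\left(U,Z \right)} = \frac{1}{\left(Z + Z\right) + 2 Z \left(1 + U\right)} = \frac{1}{2 Z + 2 Z \left(1 + U\right)}$)
$P - H{\left(\left(-4\right) \left(-1\right) \left(-3\right),-9 \right)} = -4736 - \frac{1}{2 \left(-9\right) \left(2 + \left(-4\right) \left(-1\right) \left(-3\right)\right)} = -4736 - \frac{1}{2} \left(- \frac{1}{9}\right) \frac{1}{2 + 4 \left(-3\right)} = -4736 - \frac{1}{2} \left(- \frac{1}{9}\right) \frac{1}{2 - 12} = -4736 - \frac{1}{2} \left(- \frac{1}{9}\right) \frac{1}{-10} = -4736 - \frac{1}{2} \left(- \frac{1}{9}\right) \left(- \frac{1}{10}\right) = -4736 - \frac{1}{180} = - \frac{852481}{180}$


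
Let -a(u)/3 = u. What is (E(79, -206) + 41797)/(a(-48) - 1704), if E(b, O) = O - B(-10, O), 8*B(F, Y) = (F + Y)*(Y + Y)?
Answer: -30467/1560 ≈ -19.530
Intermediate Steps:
a(u) = -3*u
B(F, Y) = Y*(F + Y)/4 (B(F, Y) = ((F + Y)*(Y + Y))/8 = ((F + Y)*(2*Y))/8 = (2*Y*(F + Y))/8 = Y*(F + Y)/4)
E(b, O) = O - O*(-10 + O)/4
(E(79, -206) + 41797)/(a(-48) - 1704) = ((¼)*(-206)*(14 - 1*(-206)) + 41797)/(-3*(-48) - 1704) = ((¼)*(-206)*(14 + 206) + 41797)/(144 - 1704) = ((¼)*(-206)*220 + 41797)/(-1560) = (-11330 + 41797)*(-1/1560) = 30467*(-1/1560) = -30467/1560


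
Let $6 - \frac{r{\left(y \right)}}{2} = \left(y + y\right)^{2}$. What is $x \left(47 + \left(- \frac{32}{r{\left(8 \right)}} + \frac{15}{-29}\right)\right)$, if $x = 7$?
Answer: $\frac{1181124}{3625} \approx 325.83$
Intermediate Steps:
$r{\left(y \right)} = 12 - 8 y^{2}$ ($r{\left(y \right)} = 12 - 2 \left(y + y\right)^{2} = 12 - 2 \left(2 y\right)^{2} = 12 - 2 \cdot 4 y^{2} = 12 - 8 y^{2}$)
$x \left(47 + \left(- \frac{32}{r{\left(8 \right)}} + \frac{15}{-29}\right)\right) = 7 \left(47 - \left(\frac{15}{29} + \frac{32}{12 - 8 \cdot 8^{2}}\right)\right) = 7 \left(47 - \left(\frac{15}{29} + \frac{32}{12 - 512}\right)\right) = 7 \left(47 - \left(\frac{15}{29} + \frac{32}{-500}\right)\right) = 7 \left(47 - \frac{1643}{3625}\right) = 7 \cdot \frac{168732}{3625} = \frac{1181124}{3625}$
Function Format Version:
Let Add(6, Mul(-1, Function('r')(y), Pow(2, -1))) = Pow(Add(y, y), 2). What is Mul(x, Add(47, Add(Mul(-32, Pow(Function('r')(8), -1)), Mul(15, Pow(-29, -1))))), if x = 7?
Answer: Rational(1181124, 3625) ≈ 325.83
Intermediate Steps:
Function('r')(y) = Add(12, Mul(-8, Pow(y, 2))) (Function('r')(y) = Add(12, Mul(-2, Pow(Add(y, y), 2))) = Add(12, Mul(-2, Pow(Mul(2, y), 2))) = Add(12, Mul(-2, Mul(4, Pow(y, 2)))) = Add(12, Mul(-8, Pow(y, 2))))
Mul(x, Add(47, Add(Mul(-32, Pow(Function('r')(8), -1)), Mul(15, Pow(-29, -1))))) = Mul(7, Add(47, Add(Mul(-32, Pow(Add(12, Mul(-8, Pow(8, 2))), -1)), Mul(15, Pow(-29, -1))))) = Mul(7, Add(47, Add(Mul(-32, Pow(Add(12, Mul(-8, 64)), -1)), Mul(15, Rational(-1, 29))))) = Mul(7, Add(47, Add(Mul(-32, Pow(Add(12, -512), -1)), Rational(-15, 29)))) = Mul(7, Add(47, Add(Mul(-32, Pow(-500, -1)), Rational(-15, 29)))) = Mul(7, Add(47, Add(Mul(-32, Rational(-1, 500)), Rational(-15, 29)))) = Mul(7, Add(47, Add(Rational(8, 125), Rational(-15, 29)))) = Mul(7, Add(47, Rational(-1643, 3625))) = Mul(7, Rational(168732, 3625)) = Rational(1181124, 3625)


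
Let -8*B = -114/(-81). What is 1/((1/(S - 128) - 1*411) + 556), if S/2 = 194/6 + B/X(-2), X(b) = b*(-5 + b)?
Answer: 47899/6944599 ≈ 0.0068973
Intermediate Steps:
B = -19/108 (B = -(-57)/(4*(-81)) = -(-57)*(-1)/(4*81) = -1/8*38/27 = -19/108 ≈ -0.17593)
S = 48869/756 (S = 2*(194/6 - 19*(-1/(2*(-5 - 2)))/108) = 2*(194*(1/6) - 19/(108*((-2*(-7))))) = 2*(97/3 - 19/108/14) = 2*(97/3 - 19/108*1/14) = 2*(97/3 - 19/1512) = 2*(48869/1512) = 48869/756 ≈ 64.641)
1/((1/(S - 128) - 1*411) + 556) = 1/((1/(48869/756 - 128) - 1*411) + 556) = 1/((1/(-47899/756) - 411) + 556) = 1/((-756/47899 - 411) + 556) = 1/(-19687245/47899 + 556) = 1/(6944599/47899) = 47899/6944599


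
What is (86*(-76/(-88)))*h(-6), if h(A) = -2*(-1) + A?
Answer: -3268/11 ≈ -297.09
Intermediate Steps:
h(A) = 2 + A
(86*(-76/(-88)))*h(-6) = (86*(-76/(-88)))*(2 - 6) = (86*(-76*(-1/88)))*(-4) = (86*(19/22))*(-4) = (817/11)*(-4) = -3268/11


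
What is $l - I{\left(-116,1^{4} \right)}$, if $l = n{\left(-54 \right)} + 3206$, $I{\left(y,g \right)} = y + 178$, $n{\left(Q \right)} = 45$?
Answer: $3189$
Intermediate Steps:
$I{\left(y,g \right)} = 178 + y$
$l = 3251$ ($l = 45 + 3206 = 3251$)
$l - I{\left(-116,1^{4} \right)} = 3251 - \left(178 - 116\right) = 3251 - 62 = 3189$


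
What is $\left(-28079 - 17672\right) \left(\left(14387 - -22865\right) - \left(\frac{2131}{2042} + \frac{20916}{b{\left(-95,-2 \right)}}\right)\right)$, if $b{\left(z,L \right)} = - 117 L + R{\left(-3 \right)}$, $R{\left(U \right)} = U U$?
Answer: $- \frac{93746023550873}{55134} \approx -1.7003 \cdot 10^{9}$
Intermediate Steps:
$R{\left(U \right)} = U^{2}$
$b{\left(z,L \right)} = 9 - 117 L$ ($b{\left(z,L \right)} = - 117 L + \left(-3\right)^{2} = - 117 L + 9 = 9 - 117 L$)
$\left(-28079 - 17672\right) \left(\left(14387 - -22865\right) - \left(\frac{2131}{2042} + \frac{20916}{b{\left(-95,-2 \right)}}\right)\right) = \left(-28079 - 17672\right) \left(\left(14387 - -22865\right) - \left(\frac{2131}{2042} + \frac{20916}{9 - -234}\right)\right) = - 45751 \left(\left(14387 + 22865\right) - \left(\frac{2131}{2042} + \frac{20916}{9 + 234}\right)\right) = - 45751 \left(37252 - \left(\frac{2131}{2042} + \frac{20916}{243}\right)\right) = - 45751 \left(37252 - \frac{4803145}{55134}\right) = \left(-45751\right) \frac{2049048623}{55134} = - \frac{93746023550873}{55134}$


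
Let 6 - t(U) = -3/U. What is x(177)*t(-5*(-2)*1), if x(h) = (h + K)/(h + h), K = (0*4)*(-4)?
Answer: 63/20 ≈ 3.1500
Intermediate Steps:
K = 0 (K = 0*(-4) = 0)
t(U) = 6 + 3/U (t(U) = 6 - (-3)/U = 6 + 3/U)
x(h) = 1/2 (x(h) = (h + 0)/(h + h) = h/((2*h)) = h*(1/(2*h)) = 1/2)
x(177)*t(-5*(-2)*1) = (6 + 3/((-5*(-2)*1)))/2 = (6 + 3/((10*1)))/2 = (6 + 3/10)/2 = (1/2)*(63/10) = 63/20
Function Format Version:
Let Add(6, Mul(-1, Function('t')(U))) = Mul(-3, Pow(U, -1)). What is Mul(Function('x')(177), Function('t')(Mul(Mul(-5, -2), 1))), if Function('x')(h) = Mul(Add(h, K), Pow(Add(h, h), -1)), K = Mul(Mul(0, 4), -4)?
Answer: Rational(63, 20) ≈ 3.1500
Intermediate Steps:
K = 0 (K = Mul(0, -4) = 0)
Function('t')(U) = Add(6, Mul(3, Pow(U, -1))) (Function('t')(U) = Add(6, Mul(-1, Mul(-3, Pow(U, -1)))) = Add(6, Mul(3, Pow(U, -1))))
Function('x')(h) = Rational(1, 2) (Function('x')(h) = Mul(Add(h, 0), Pow(Add(h, h), -1)) = Mul(h, Pow(Mul(2, h), -1)) = Mul(h, Mul(Rational(1, 2), Pow(h, -1))) = Rational(1, 2))
Mul(Function('x')(177), Function('t')(Mul(Mul(-5, -2), 1))) = Mul(Rational(1, 2), Add(6, Mul(3, Pow(Mul(Mul(-5, -2), 1), -1)))) = Mul(Rational(1, 2), Add(6, Mul(3, Pow(Mul(10, 1), -1)))) = Mul(Rational(1, 2), Add(6, Mul(3, Pow(10, -1)))) = Mul(Rational(1, 2), Add(6, Mul(3, Rational(1, 10)))) = Mul(Rational(1, 2), Add(6, Rational(3, 10))) = Mul(Rational(1, 2), Rational(63, 10)) = Rational(63, 20)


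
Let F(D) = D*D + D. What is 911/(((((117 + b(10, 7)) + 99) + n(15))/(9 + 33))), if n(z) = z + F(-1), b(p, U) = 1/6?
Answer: 229572/1387 ≈ 165.52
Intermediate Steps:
b(p, U) = 1/6
F(D) = D + D**2 (F(D) = D**2 + D = D + D**2)
n(z) = z (n(z) = z - (1 - 1) = z - 1*0 = z + 0 = z)
911/(((((117 + b(10, 7)) + 99) + n(15))/(9 + 33))) = 911/(((((117 + 1/6) + 99) + 15)/(9 + 33))) = 911/((((703/6 + 99) + 15)/42)) = 911/(((1297/6 + 15)*(1/42))) = 911/(((1387/6)*(1/42))) = 911/(1387/252) = 911*(252/1387) = 229572/1387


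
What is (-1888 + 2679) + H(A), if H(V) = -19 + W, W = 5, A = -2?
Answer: 777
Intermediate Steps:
H(V) = -14 (H(V) = -19 + 5 = -14)
(-1888 + 2679) + H(A) = (-1888 + 2679) - 14 = 791 - 14 = 777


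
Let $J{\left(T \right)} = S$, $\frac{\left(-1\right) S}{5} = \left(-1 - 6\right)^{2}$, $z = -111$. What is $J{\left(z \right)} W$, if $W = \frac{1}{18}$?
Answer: $- \frac{245}{18} \approx -13.611$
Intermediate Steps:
$S = -245$ ($S = - 5 \left(-1 - 6\right)^{2} = - 5 \left(-7\right)^{2} = \left(-5\right) 49 = -245$)
$J{\left(T \right)} = -245$
$W = \frac{1}{18} \approx 0.055556$
$J{\left(z \right)} W = \left(-245\right) \frac{1}{18} = - \frac{245}{18}$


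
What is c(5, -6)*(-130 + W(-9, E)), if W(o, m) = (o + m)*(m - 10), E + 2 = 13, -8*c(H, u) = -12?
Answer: -192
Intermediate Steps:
c(H, u) = 3/2 (c(H, u) = -⅛*(-12) = 3/2)
E = 11 (E = -2 + 13 = 11)
W(o, m) = (-10 + m)*(m + o) (W(o, m) = (m + o)*(-10 + m) = (-10 + m)*(m + o))
c(5, -6)*(-130 + W(-9, E)) = 3*(-130 + (11² - 10*11 - 10*(-9) + 11*(-9)))/2 = 3*(-130 + (121 - 110 + 90 - 99))/2 = 3*(-130 + 2)/2 = (3/2)*(-128) = -192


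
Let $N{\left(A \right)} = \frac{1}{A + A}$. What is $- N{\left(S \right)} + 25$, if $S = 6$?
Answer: $\frac{299}{12} \approx 24.917$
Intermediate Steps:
$N{\left(A \right)} = \frac{1}{2 A}$
$- N{\left(S \right)} + 25 = - \frac{1}{2 \cdot 6} + 25 = \left(-1\right) \frac{1}{12} + 25 = - \frac{1}{12} + 25 = \frac{299}{12}$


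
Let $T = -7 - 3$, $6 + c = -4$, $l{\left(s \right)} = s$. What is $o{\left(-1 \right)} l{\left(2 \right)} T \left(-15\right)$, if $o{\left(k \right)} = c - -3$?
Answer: $-2100$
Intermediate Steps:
$c = -10$ ($c = -6 - 4 = -10$)
$T = -10$ ($T = -7 - 3 = -10$)
$o{\left(k \right)} = -7$ ($o{\left(k \right)} = -10 - -3 = -10 + 3 = -7$)
$o{\left(-1 \right)} l{\left(2 \right)} T \left(-15\right) = \left(-7\right) 2 \left(-10\right) \left(-15\right) = \left(-14\right) \left(-10\right) \left(-15\right) = 140 \left(-15\right) = -2100$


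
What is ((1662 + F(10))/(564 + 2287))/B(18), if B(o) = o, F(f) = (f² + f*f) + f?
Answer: 104/2851 ≈ 0.036478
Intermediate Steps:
F(f) = f + 2*f² (F(f) = (f² + f²) + f = 2*f² + f = f + 2*f²)
((1662 + F(10))/(564 + 2287))/B(18) = ((1662 + 10*(1 + 2*10))/(564 + 2287))/18 = ((1662 + 10*(1 + 20))/2851)*(1/18) = ((1662 + 10*21)*(1/2851))*(1/18) = ((1662 + 210)*(1/2851))*(1/18) = (1872*(1/2851))*(1/18) = (1872/2851)*(1/18) = 104/2851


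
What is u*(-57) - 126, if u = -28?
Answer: 1470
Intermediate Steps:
u*(-57) - 126 = -28*(-57) - 126 = 1596 - 126 = 1470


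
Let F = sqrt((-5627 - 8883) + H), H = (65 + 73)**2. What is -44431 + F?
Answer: -44431 + sqrt(4534) ≈ -44364.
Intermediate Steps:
H = 19044 (H = 138**2 = 19044)
F = sqrt(4534) (F = sqrt((-5627 - 8883) + 19044) = sqrt(-14510 + 19044) = sqrt(4534) ≈ 67.335)
-44431 + F = -44431 + sqrt(4534)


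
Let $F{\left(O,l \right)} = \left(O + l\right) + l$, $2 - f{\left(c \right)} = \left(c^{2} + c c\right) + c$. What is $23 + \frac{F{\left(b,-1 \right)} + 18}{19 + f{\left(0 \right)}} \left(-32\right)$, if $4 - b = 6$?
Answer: $\frac{5}{3} \approx 1.6667$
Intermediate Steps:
$b = -2$ ($b = 4 - 6 = -2$)
$f{\left(c \right)} = 2 - c - 2 c^{2}$ ($f{\left(c \right)} = 2 - \left(\left(c^{2} + c c\right) + c\right) = 2 - \left(\left(c^{2} + c^{2}\right) + c\right) = 2 - \left(2 c^{2} + c\right) = 2 - \left(c + 2 c^{2}\right) = 2 - c - 2 c^{2}$)
$F{\left(O,l \right)} = O + 2 l$
$23 + \frac{F{\left(b,-1 \right)} + 18}{19 + f{\left(0 \right)}} \left(-32\right) = 23 + \frac{\left(-2 + 2 \left(-1\right)\right) + 18}{19 - \left(-2 + 2 \cdot 0^{2}\right)} \left(-32\right) = 23 + \frac{\left(-2 - 2\right) + 18}{19 + \left(2 + 0 - 0\right)} \left(-32\right) = 23 + \frac{-4 + 18}{19 + \left(2 + 0 + 0\right)} \left(-32\right) = 23 + \frac{14}{19 + 2} \left(-32\right) = 23 + \frac{14}{21} \left(-32\right) = 23 + 14 \cdot \frac{1}{21} \left(-32\right) = 23 + \frac{2}{3} \left(-32\right) = 23 - \frac{64}{3} = \frac{5}{3}$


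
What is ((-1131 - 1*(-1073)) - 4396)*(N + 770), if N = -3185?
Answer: 10756410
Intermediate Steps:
((-1131 - 1*(-1073)) - 4396)*(N + 770) = ((-1131 - 1*(-1073)) - 4396)*(-3185 + 770) = ((-1131 + 1073) - 4396)*(-2415) = (-58 - 4396)*(-2415) = -4454*(-2415) = 10756410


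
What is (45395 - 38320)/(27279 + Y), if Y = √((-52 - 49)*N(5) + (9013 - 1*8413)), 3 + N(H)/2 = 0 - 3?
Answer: 64332975/248047343 - 14150*√453/744142029 ≈ 0.25895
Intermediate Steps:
N(H) = -12 (N(H) = -6 + 2*(0 - 3) = -6 + 2*(-3) = -6 - 6 = -12)
Y = 2*√453 (Y = √((-52 - 49)*(-12) + (9013 - 1*8413)) = √(-101*(-12) + (9013 - 8413)) = √(1212 + 600) = √1812 = 2*√453 ≈ 42.568)
(45395 - 38320)/(27279 + Y) = (45395 - 38320)/(27279 + 2*√453) = 7075/(27279 + 2*√453)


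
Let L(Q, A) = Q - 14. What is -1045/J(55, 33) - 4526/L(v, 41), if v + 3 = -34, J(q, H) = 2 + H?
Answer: 21023/357 ≈ 58.888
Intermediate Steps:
v = -37 (v = -3 - 34 = -37)
L(Q, A) = -14 + Q
-1045/J(55, 33) - 4526/L(v, 41) = -1045/(2 + 33) - 4526/(-14 - 37) = -1045/35 - 4526/(-51) = -1045*1/35 - 4526*(-1/51) = -209/7 + 4526/51 = 21023/357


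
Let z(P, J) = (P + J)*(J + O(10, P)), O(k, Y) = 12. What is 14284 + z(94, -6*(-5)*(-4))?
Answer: 17092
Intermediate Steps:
z(P, J) = (12 + J)*(J + P) (z(P, J) = (P + J)*(J + 12) = (J + P)*(12 + J) = (12 + J)*(J + P))
14284 + z(94, -6*(-5)*(-4)) = 14284 + ((-6*(-5)*(-4))**2 + 12*(-6*(-5)*(-4)) + 12*94 + (-6*(-5)*(-4))*94) = 14284 + ((30*(-4))**2 + 12*(30*(-4)) + 1128 + (30*(-4))*94) = 14284 + ((-120)**2 + 12*(-120) + 1128 - 120*94) = 14284 + (14400 - 1440 + 1128 - 11280) = 14284 + 2808 = 17092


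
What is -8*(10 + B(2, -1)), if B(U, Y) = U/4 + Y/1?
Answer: -76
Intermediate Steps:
B(U, Y) = Y + U/4 (B(U, Y) = U*(1/4) + Y*1 = U/4 + Y = Y + U/4)
-8*(10 + B(2, -1)) = -8*(10 + (-1 + (1/4)*2)) = -8*(10 + (-1 + 1/2)) = -8*(10 - 1/2) = -8*19/2 = -76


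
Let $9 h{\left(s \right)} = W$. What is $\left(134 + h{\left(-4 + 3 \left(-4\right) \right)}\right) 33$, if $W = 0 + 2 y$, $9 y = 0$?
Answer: $4422$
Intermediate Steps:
$y = 0$ ($y = \frac{1}{9} \cdot 0 = 0$)
$W = 0$ ($W = 0 + 2 \cdot 0 = 0 + 0 = 0$)
$h{\left(s \right)} = 0$ ($h{\left(s \right)} = \frac{1}{9} \cdot 0 = 0$)
$\left(134 + h{\left(-4 + 3 \left(-4\right) \right)}\right) 33 = \left(134 + 0\right) 33 = 134 \cdot 33 = 4422$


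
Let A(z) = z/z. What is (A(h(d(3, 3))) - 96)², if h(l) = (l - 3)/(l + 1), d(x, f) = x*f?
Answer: 9025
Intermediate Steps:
d(x, f) = f*x
h(l) = (-3 + l)/(1 + l)
A(z) = 1
(A(h(d(3, 3))) - 96)² = (1 - 96)² = (-95)² = 9025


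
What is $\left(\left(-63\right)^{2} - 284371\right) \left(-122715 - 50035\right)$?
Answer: $48439445500$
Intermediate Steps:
$\left(\left(-63\right)^{2} - 284371\right) \left(-122715 - 50035\right) = \left(3969 - 284371\right) \left(-172750\right) = \left(-280402\right) \left(-172750\right) = 48439445500$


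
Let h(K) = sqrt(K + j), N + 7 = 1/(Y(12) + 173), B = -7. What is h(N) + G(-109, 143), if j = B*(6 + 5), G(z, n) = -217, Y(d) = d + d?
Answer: -217 + I*sqrt(3259759)/197 ≈ -217.0 + 9.1649*I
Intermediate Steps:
Y(d) = 2*d
j = -77 (j = -7*(6 + 5) = -7*11 = -77)
N = -1378/197 (N = -7 + 1/(2*12 + 173) = -7 + 1/(24 + 173) = -7 + 1/197 = -1378/197 ≈ -6.9949)
h(K) = sqrt(-77 + K) (h(K) = sqrt(K - 77) = sqrt(-77 + K))
h(N) + G(-109, 143) = sqrt(-77 - 1378/197) - 217 = sqrt(-16547/197) - 217 = I*sqrt(3259759)/197 - 217 = -217 + I*sqrt(3259759)/197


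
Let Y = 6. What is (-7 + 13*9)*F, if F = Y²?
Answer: 3960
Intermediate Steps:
F = 36 (F = 6² = 36)
(-7 + 13*9)*F = (-7 + 13*9)*36 = (-7 + 117)*36 = 110*36 = 3960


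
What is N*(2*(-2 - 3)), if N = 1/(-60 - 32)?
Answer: 5/46 ≈ 0.10870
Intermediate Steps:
N = -1/92 (N = 1/(-92) = -1/92 ≈ -0.010870)
N*(2*(-2 - 3)) = -(-2 - 3)/46 = -(-5)/46 = -1/92*(-10) = 5/46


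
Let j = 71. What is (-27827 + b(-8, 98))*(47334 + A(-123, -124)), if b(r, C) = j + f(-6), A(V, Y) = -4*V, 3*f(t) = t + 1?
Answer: -1327538166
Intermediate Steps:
f(t) = ⅓ + t/3 (f(t) = (t + 1)/3 = (1 + t)/3 = ⅓ + t/3)
b(r, C) = 208/3 (b(r, C) = 71 + (⅓ + (⅓)*(-6)) = 71 + (⅓ - 2) = 71 - 5/3 = 208/3)
(-27827 + b(-8, 98))*(47334 + A(-123, -124)) = (-27827 + 208/3)*(47334 - 4*(-123)) = -83273*(47334 + 492)/3 = -83273/3*47826 = -1327538166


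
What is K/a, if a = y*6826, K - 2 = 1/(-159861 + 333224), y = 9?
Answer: 346727/10650382542 ≈ 3.2555e-5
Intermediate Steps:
K = 346727/173363 (K = 2 + 1/(-159861 + 333224) = 2 + 1/173363 = 346727/173363 ≈ 2.0000)
a = 61434 (a = 9*6826 = 61434)
K/a = (346727/173363)/61434 = (346727/173363)*(1/61434) = 346727/10650382542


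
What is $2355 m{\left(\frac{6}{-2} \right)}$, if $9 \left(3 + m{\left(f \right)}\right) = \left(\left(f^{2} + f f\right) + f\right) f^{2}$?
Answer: $28260$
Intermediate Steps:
$m{\left(f \right)} = -3 + \frac{f^{2} \left(f + 2 f^{2}\right)}{9}$ ($m{\left(f \right)} = -3 + \frac{\left(\left(f^{2} + f f\right) + f\right) f^{2}}{9} = -3 + \frac{\left(\left(f^{2} + f^{2}\right) + f\right) f^{2}}{9} = -3 + \frac{\left(2 f^{2} + f\right) f^{2}}{9} = -3 + \frac{\left(f + 2 f^{2}\right) f^{2}}{9} = -3 + \frac{f^{2} \left(f + 2 f^{2}\right)}{9}$)
$2355 m{\left(\frac{6}{-2} \right)} = 2355 \left(-3 + \frac{\left(\frac{6}{-2}\right)^{3}}{9} + \frac{2 \left(\frac{6}{-2}\right)^{4}}{9}\right) = 2355 \left(-3 + \frac{\left(6 \left(- \frac{1}{2}\right)\right)^{3}}{9} + \frac{2 \left(6 \left(- \frac{1}{2}\right)\right)^{4}}{9}\right) = 2355 \left(-3 + \frac{\left(-3\right)^{3}}{9} + \frac{2 \left(-3\right)^{4}}{9}\right) = 2355 \left(-3 + \frac{1}{9} \left(-27\right) + \frac{2}{9} \cdot 81\right) = 2355 \left(-3 - 3 + 18\right) = 2355 \cdot 12 = 28260$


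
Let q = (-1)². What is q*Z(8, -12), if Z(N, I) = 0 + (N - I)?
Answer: 20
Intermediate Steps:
q = 1
Z(N, I) = N - I
q*Z(8, -12) = 1*(8 - 1*(-12)) = 1*(8 + 12) = 1*20 = 20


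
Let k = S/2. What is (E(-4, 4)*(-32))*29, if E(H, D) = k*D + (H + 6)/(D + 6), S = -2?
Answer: 17632/5 ≈ 3526.4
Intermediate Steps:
k = -1 (k = -2/2 = -2*½ = -1)
E(H, D) = -D + (6 + H)/(6 + D) (E(H, D) = -D + (H + 6)/(D + 6) = -D + (6 + H)/(6 + D))
(E(-4, 4)*(-32))*29 = (((6 - 4 - 1*4² - 6*4)/(6 + 4))*(-32))*29 = (((6 - 4 - 1*16 - 24)/10)*(-32))*29 = (((6 - 4 - 16 - 24)/10)*(-32))*29 = (((⅒)*(-38))*(-32))*29 = -19/5*(-32)*29 = (608/5)*29 = 17632/5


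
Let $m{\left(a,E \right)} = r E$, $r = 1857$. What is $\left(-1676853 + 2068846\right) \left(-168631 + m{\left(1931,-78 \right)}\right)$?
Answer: $-122880789661$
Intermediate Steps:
$m{\left(a,E \right)} = 1857 E$
$\left(-1676853 + 2068846\right) \left(-168631 + m{\left(1931,-78 \right)}\right) = \left(-1676853 + 2068846\right) \left(-168631 + 1857 \left(-78\right)\right) = 391993 \left(-168631 - 144846\right) = 391993 \left(-313477\right) = -122880789661$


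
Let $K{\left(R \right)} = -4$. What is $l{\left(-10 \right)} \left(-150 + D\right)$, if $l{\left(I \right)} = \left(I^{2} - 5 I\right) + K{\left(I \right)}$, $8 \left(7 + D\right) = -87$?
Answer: $- \frac{98039}{4} \approx -24510.0$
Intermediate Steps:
$D = - \frac{143}{8}$ ($D = -7 + \frac{1}{8} \left(-87\right) = -7 - \frac{87}{8} = - \frac{143}{8} \approx -17.875$)
$l{\left(I \right)} = -4 + I^{2} - 5 I$ ($l{\left(I \right)} = \left(I^{2} - 5 I\right) - 4 = -4 + I^{2} - 5 I$)
$l{\left(-10 \right)} \left(-150 + D\right) = \left(-4 + \left(-10\right)^{2} - -50\right) \left(-150 - \frac{143}{8}\right) = \left(-4 + 100 + 50\right) \left(- \frac{1343}{8}\right) = 146 \left(- \frac{1343}{8}\right) = - \frac{98039}{4}$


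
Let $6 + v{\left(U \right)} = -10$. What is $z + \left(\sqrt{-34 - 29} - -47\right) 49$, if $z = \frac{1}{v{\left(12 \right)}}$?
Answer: $\frac{36847}{16} + 147 i \sqrt{7} \approx 2302.9 + 388.93 i$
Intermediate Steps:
$v{\left(U \right)} = -16$ ($v{\left(U \right)} = -6 - 10 = -16$)
$z = - \frac{1}{16}$ ($z = \frac{1}{-16} = - \frac{1}{16} \approx -0.0625$)
$z + \left(\sqrt{-34 - 29} - -47\right) 49 = - \frac{1}{16} + \left(\sqrt{-34 - 29} - -47\right) 49 = - \frac{1}{16} + \left(\sqrt{-63} + 47\right) 49 = - \frac{1}{16} + \left(3 i \sqrt{7} + 47\right) 49 = - \frac{1}{16} + \left(47 + 3 i \sqrt{7}\right) 49 = - \frac{1}{16} + \left(2303 + 147 i \sqrt{7}\right) = \frac{36847}{16} + 147 i \sqrt{7}$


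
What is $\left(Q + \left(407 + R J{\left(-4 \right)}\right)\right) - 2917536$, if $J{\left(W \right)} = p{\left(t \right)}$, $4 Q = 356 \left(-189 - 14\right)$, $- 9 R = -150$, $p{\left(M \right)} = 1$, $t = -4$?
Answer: $- \frac{8805538}{3} \approx -2.9352 \cdot 10^{6}$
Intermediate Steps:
$R = \frac{50}{3}$ ($R = \left(- \frac{1}{9}\right) \left(-150\right) = \frac{50}{3} \approx 16.667$)
$Q = -18067$ ($Q = \frac{356 \left(-189 - 14\right)}{4} = \frac{356 \left(-203\right)}{4} = \frac{1}{4} \left(-72268\right) = -18067$)
$J{\left(W \right)} = 1$
$\left(Q + \left(407 + R J{\left(-4 \right)}\right)\right) - 2917536 = \left(-18067 + \left(407 + \frac{50}{3} \cdot 1\right)\right) - 2917536 = \left(-18067 + \left(407 + \frac{50}{3}\right)\right) - 2917536 = \left(-18067 + \frac{1271}{3}\right) - 2917536 = - \frac{52930}{3} - 2917536 = - \frac{8805538}{3}$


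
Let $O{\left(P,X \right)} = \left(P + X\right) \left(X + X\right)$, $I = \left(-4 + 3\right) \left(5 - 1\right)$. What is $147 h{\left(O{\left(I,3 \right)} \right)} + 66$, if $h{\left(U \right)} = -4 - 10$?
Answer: $-1992$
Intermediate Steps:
$I = -4$ ($I = \left(-1\right) 4 = -4$)
$O{\left(P,X \right)} = 2 X \left(P + X\right)$ ($O{\left(P,X \right)} = \left(P + X\right) 2 X = 2 X \left(P + X\right)$)
$h{\left(U \right)} = -14$ ($h{\left(U \right)} = -4 - 10 = -14$)
$147 h{\left(O{\left(I,3 \right)} \right)} + 66 = 147 \left(-14\right) + 66 = -2058 + 66 = -1992$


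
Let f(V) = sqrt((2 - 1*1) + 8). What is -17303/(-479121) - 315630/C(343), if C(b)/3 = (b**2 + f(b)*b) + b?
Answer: -6906985721/8146494363 ≈ -0.84785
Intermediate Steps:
f(V) = 3 (f(V) = sqrt((2 - 1) + 8) = sqrt(1 + 8) = sqrt(9) = 3)
C(b) = 3*b**2 + 12*b (C(b) = 3*((b**2 + 3*b) + b) = 3*(b**2 + 4*b) = 3*b**2 + 12*b)
-17303/(-479121) - 315630/C(343) = -17303/(-479121) - 315630*1/(1029*(4 + 343)) = -17303*(-1/479121) - 315630/(3*343*347) = 17303/479121 - 315630/357063 = 17303/479121 - 315630*1/357063 = 17303/479121 - 15030/17003 = -6906985721/8146494363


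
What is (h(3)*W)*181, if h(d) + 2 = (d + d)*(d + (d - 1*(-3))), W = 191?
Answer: 1797692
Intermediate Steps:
h(d) = -2 + 2*d*(3 + 2*d) (h(d) = -2 + (d + d)*(d + (d - 1*(-3))) = -2 + (2*d)*(d + (d + 3)) = -2 + (2*d)*(d + (3 + d)) = -2 + (2*d)*(3 + 2*d) = -2 + 2*d*(3 + 2*d))
(h(3)*W)*181 = ((-2 + 4*3² + 6*3)*191)*181 = ((-2 + 4*9 + 18)*191)*181 = ((-2 + 36 + 18)*191)*181 = (52*191)*181 = 9932*181 = 1797692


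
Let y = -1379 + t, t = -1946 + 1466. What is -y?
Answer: 1859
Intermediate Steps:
t = -480
y = -1859 (y = -1379 - 480 = -1859)
-y = -1*(-1859) = 1859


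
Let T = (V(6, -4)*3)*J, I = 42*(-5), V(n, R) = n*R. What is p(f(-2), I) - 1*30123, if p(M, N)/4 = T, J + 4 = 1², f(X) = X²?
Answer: -29259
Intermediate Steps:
V(n, R) = R*n
J = -3 (J = -4 + 1² = -4 + 1 = -3)
I = -210
T = 216 (T = (-4*6*3)*(-3) = -24*3*(-3) = -72*(-3) = 216)
p(M, N) = 864 (p(M, N) = 4*216 = 864)
p(f(-2), I) - 1*30123 = 864 - 1*30123 = 864 - 30123 = -29259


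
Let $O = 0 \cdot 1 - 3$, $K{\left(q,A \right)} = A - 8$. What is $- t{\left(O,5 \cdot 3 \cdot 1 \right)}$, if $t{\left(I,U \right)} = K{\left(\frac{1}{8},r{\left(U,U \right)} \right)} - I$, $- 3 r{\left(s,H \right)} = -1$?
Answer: $\frac{14}{3} \approx 4.6667$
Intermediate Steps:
$r{\left(s,H \right)} = \frac{1}{3}$ ($r{\left(s,H \right)} = \left(- \frac{1}{3}\right) \left(-1\right) = \frac{1}{3}$)
$K{\left(q,A \right)} = -8 + A$
$O = -3$ ($O = 0 - 3 = -3$)
$t{\left(I,U \right)} = - \frac{23}{3} - I$ ($t{\left(I,U \right)} = \left(-8 + \frac{1}{3}\right) - I = - \frac{23}{3} - I$)
$- t{\left(O,5 \cdot 3 \cdot 1 \right)} = - (- \frac{23}{3} - -3) = - (- \frac{23}{3} + 3) = \left(-1\right) \left(- \frac{14}{3}\right) = \frac{14}{3}$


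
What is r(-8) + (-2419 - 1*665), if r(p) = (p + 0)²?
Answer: -3020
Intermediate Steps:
r(p) = p²
r(-8) + (-2419 - 1*665) = (-8)² + (-2419 - 1*665) = 64 + (-2419 - 665) = 64 - 3084 = -3020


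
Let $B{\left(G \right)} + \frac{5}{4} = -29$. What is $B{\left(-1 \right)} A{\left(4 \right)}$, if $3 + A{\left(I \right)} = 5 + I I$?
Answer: $- \frac{1089}{2} \approx -544.5$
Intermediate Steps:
$B{\left(G \right)} = - \frac{121}{4}$ ($B{\left(G \right)} = - \frac{5}{4} - 29 = - \frac{121}{4}$)
$A{\left(I \right)} = 2 + I^{2}$ ($A{\left(I \right)} = -3 + \left(5 + I I\right) = -3 + \left(5 + I^{2}\right) = 2 + I^{2}$)
$B{\left(-1 \right)} A{\left(4 \right)} = - \frac{121 \left(2 + 4^{2}\right)}{4} = - \frac{121 \left(2 + 16\right)}{4} = \left(- \frac{121}{4}\right) 18 = - \frac{1089}{2}$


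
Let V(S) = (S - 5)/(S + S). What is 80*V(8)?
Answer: 15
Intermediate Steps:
V(S) = (-5 + S)/(2*S) (V(S) = (-5 + S)/((2*S)) = (-5 + S)*(1/(2*S)) = (-5 + S)/(2*S))
80*V(8) = 80*((½)*(-5 + 8)/8) = 80*((½)*(⅛)*3) = 80*(3/16) = 15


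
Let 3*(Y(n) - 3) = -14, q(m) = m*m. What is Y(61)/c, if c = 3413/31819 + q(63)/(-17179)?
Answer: 2733093005/202973052 ≈ 13.465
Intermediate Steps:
q(m) = m²
Y(n) = -5/3 (Y(n) = 3 + (⅓)*(-14) = 3 - 14/3 = -5/3)
c = -67657684/546618601 (c = 3413/31819 + 63²/(-17179) = 3413*(1/31819) + 3969*(-1/17179) = 3413/31819 - 3969/17179 = -67657684/546618601 ≈ -0.12377)
Y(61)/c = -5/(3*(-67657684/546618601)) = -5/3*(-546618601/67657684) = 2733093005/202973052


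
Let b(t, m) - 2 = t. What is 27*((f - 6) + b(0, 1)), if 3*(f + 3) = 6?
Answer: -135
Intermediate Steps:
f = -1 (f = -3 + (⅓)*6 = -3 + 2 = -1)
b(t, m) = 2 + t
27*((f - 6) + b(0, 1)) = 27*((-1 - 6) + (2 + 0)) = 27*(-7 + 2) = 27*(-5) = -135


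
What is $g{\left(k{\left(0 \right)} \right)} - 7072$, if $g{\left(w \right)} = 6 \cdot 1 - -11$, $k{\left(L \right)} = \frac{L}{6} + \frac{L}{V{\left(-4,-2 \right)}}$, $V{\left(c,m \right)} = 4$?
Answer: $-7055$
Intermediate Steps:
$k{\left(L \right)} = \frac{5 L}{12}$ ($k{\left(L \right)} = \frac{L}{6} + \frac{L}{4} = \frac{5 L}{12}$)
$g{\left(w \right)} = 17$ ($g{\left(w \right)} = 6 + 11 = 17$)
$g{\left(k{\left(0 \right)} \right)} - 7072 = 17 - 7072 = -7055$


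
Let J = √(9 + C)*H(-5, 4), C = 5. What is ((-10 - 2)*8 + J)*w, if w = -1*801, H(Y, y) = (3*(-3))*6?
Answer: 76896 + 43254*√14 ≈ 2.3874e+5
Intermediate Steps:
H(Y, y) = -54 (H(Y, y) = -9*6 = -54)
w = -801
J = -54*√14 (J = √(9 + 5)*(-54) = √14*(-54) = -54*√14 ≈ -202.05)
((-10 - 2)*8 + J)*w = ((-10 - 2)*8 - 54*√14)*(-801) = (-12*8 - 54*√14)*(-801) = (-96 - 54*√14)*(-801) = 76896 + 43254*√14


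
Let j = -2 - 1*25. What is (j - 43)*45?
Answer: -3150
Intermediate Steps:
j = -27 (j = -2 - 25 = -27)
(j - 43)*45 = (-27 - 43)*45 = -70*45 = -3150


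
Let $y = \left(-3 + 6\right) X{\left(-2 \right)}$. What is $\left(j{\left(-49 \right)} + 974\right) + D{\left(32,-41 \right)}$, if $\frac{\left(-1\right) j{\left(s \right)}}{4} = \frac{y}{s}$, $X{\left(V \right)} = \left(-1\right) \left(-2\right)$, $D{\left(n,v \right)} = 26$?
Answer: $\frac{49024}{49} \approx 1000.5$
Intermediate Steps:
$X{\left(V \right)} = 2$
$y = 6$ ($y = \left(-3 + 6\right) 2 = 3 \cdot 2 = 6$)
$j{\left(s \right)} = - \frac{24}{s}$ ($j{\left(s \right)} = - 4 \frac{6}{s} = - \frac{24}{s}$)
$\left(j{\left(-49 \right)} + 974\right) + D{\left(32,-41 \right)} = \left(- \frac{24}{-49} + 974\right) + 26 = \left(\left(-24\right) \left(- \frac{1}{49}\right) + 974\right) + 26 = \left(\frac{24}{49} + 974\right) + 26 = \frac{47750}{49} + 26 = \frac{49024}{49}$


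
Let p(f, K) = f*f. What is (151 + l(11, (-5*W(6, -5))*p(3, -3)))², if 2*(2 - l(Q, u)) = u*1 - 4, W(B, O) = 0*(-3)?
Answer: 24025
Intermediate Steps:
p(f, K) = f²
W(B, O) = 0
l(Q, u) = 4 - u/2 (l(Q, u) = 2 - (u*1 - 4)/2 = 2 - (u - 4)/2 = 2 - (-4 + u)/2 = 2 + (2 - u/2) = 4 - u/2)
(151 + l(11, (-5*W(6, -5))*p(3, -3)))² = (151 + (4 - (-5*0)*3²/2))² = (151 + (4 - 0*9))² = (151 + (4 - ½*0))² = (151 + (4 + 0))² = (151 + 4)² = 155² = 24025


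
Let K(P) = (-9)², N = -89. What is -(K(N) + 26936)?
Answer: -27017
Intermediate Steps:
K(P) = 81
-(K(N) + 26936) = -(81 + 26936) = -1*27017 = -27017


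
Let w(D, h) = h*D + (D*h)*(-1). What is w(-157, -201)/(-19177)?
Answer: 0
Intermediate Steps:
w(D, h) = 0 (w(D, h) = D*h - D*h = 0)
w(-157, -201)/(-19177) = 0/(-19177) = 0*(-1/19177) = 0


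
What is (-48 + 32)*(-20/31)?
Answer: 320/31 ≈ 10.323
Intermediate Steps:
(-48 + 32)*(-20/31) = -(-320)/31 = -16*(-20/31) = 320/31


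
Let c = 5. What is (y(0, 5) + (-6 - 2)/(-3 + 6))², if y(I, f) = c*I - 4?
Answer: 400/9 ≈ 44.444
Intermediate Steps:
y(I, f) = -4 + 5*I (y(I, f) = 5*I - 4 = -4 + 5*I)
(y(0, 5) + (-6 - 2)/(-3 + 6))² = ((-4 + 5*0) + (-6 - 2)/(-3 + 6))² = ((-4 + 0) - 8/3)² = (-4 - 8*⅓)² = (-4 - 8/3)² = (-20/3)² = 400/9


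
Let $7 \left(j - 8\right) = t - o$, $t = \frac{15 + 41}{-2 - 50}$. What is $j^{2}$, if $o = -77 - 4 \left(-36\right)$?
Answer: $\frac{24649}{8281} \approx 2.9766$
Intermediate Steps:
$o = 67$ ($o = -77 - -144 = -77 + 144 = 67$)
$t = - \frac{14}{13}$ ($t = \frac{56}{-52} = 56 \left(- \frac{1}{52}\right) = - \frac{14}{13} \approx -1.0769$)
$j = - \frac{157}{91}$ ($j = 8 + \frac{- \frac{14}{13} - 67}{7} = 8 + \frac{1}{7} \left(- \frac{885}{13}\right) = 8 - \frac{885}{91} = - \frac{157}{91} \approx -1.7253$)
$j^{2} = \left(- \frac{157}{91}\right)^{2} = \frac{24649}{8281}$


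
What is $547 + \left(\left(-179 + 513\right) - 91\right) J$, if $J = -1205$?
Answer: $-292268$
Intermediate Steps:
$547 + \left(\left(-179 + 513\right) - 91\right) J = 547 + \left(\left(-179 + 513\right) - 91\right) \left(-1205\right) = 547 + \left(334 - 91\right) \left(-1205\right) = 547 + 243 \left(-1205\right) = 547 - 292815 = -292268$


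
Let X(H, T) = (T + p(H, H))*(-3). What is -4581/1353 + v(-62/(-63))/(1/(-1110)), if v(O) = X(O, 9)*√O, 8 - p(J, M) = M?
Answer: -1527/451 + 373330*√434/147 ≈ 52905.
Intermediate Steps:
p(J, M) = 8 - M
X(H, T) = -24 - 3*T + 3*H (X(H, T) = (T + (8 - H))*(-3) = (8 + T - H)*(-3) = -24 - 3*T + 3*H)
v(O) = √O*(-51 + 3*O) (v(O) = (-24 - 3*9 + 3*O)*√O = (-24 - 27 + 3*O)*√O = (-51 + 3*O)*√O = √O*(-51 + 3*O))
-4581/1353 + v(-62/(-63))/(1/(-1110)) = -4581/1353 + (3*√(-62/(-63))*(-17 - 62/(-63)))/(1/(-1110)) = -4581*1/1353 + (3*√(-62*(-1/63))*(-17 - 62*(-1/63)))/(-1/1110) = -1527/451 + (3*√(62/63)*(-17 + 62/63))*(-1110) = -1527/451 + (3*(√434/21)*(-1009/63))*(-1110) = -1527/451 - 1009*√434/441*(-1110) = -1527/451 + 373330*√434/147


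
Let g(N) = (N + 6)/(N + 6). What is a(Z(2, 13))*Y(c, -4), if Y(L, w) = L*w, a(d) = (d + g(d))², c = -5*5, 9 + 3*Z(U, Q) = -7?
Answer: 16900/9 ≈ 1877.8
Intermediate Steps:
g(N) = 1 (g(N) = (6 + N)/(6 + N) = 1)
Z(U, Q) = -16/3 (Z(U, Q) = -3 + (⅓)*(-7) = -3 - 7/3 = -16/3)
c = -25
a(d) = (1 + d)² (a(d) = (d + 1)² = (1 + d)²)
a(Z(2, 13))*Y(c, -4) = (1 - 16/3)²*(-25*(-4)) = (-13/3)²*100 = (169/9)*100 = 16900/9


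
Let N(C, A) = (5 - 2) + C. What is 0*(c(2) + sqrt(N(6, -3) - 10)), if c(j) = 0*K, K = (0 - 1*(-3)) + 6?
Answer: 0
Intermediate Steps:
N(C, A) = 3 + C
K = 9 (K = (0 + 3) + 6 = 3 + 6 = 9)
c(j) = 0 (c(j) = 0*9 = 0)
0*(c(2) + sqrt(N(6, -3) - 10)) = 0*(0 + sqrt((3 + 6) - 10)) = 0*(0 + sqrt(9 - 10)) = 0*(0 + sqrt(-1)) = 0*(0 + I) = 0*I = 0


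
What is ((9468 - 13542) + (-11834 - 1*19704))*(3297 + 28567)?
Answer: -1134740768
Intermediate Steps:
((9468 - 13542) + (-11834 - 1*19704))*(3297 + 28567) = (-4074 + (-11834 - 19704))*31864 = (-4074 - 31538)*31864 = -35612*31864 = -1134740768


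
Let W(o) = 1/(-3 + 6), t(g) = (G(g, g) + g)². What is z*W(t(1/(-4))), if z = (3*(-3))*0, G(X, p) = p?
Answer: 0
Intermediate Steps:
z = 0 (z = -9*0 = 0)
t(g) = 4*g² (t(g) = (g + g)² = (2*g)² = 4*g²)
W(o) = ⅓ (W(o) = 1/3 = ⅓)
z*W(t(1/(-4))) = 0*(⅓) = 0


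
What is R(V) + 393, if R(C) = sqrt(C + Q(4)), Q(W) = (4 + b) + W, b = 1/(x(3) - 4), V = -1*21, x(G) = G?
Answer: 393 + I*sqrt(14) ≈ 393.0 + 3.7417*I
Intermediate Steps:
V = -21
b = -1 (b = 1/(3 - 4) = 1/(-1) = -1)
Q(W) = 3 + W (Q(W) = (4 - 1) + W = 3 + W)
R(C) = sqrt(7 + C) (R(C) = sqrt(C + (3 + 4)) = sqrt(C + 7) = sqrt(7 + C))
R(V) + 393 = sqrt(7 - 21) + 393 = sqrt(-14) + 393 = I*sqrt(14) + 393 = 393 + I*sqrt(14)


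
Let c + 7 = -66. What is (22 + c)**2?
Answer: 2601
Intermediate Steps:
c = -73 (c = -7 - 66 = -73)
(22 + c)**2 = (22 - 73)**2 = (-51)**2 = 2601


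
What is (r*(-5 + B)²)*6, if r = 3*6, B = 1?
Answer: 1728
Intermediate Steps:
r = 18
(r*(-5 + B)²)*6 = (18*(-5 + 1)²)*6 = (18*(-4)²)*6 = (18*16)*6 = 288*6 = 1728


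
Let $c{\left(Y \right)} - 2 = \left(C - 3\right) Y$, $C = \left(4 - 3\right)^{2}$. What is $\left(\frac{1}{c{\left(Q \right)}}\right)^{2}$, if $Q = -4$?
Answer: $\frac{1}{100} \approx 0.01$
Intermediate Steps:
$C = 1$ ($C = 1^{2} = 1$)
$c{\left(Y \right)} = 2 - 2 Y$ ($c{\left(Y \right)} = 2 + \left(1 - 3\right) Y = 2 - 2 Y$)
$\left(\frac{1}{c{\left(Q \right)}}\right)^{2} = \left(\frac{1}{2 - -8}\right)^{2} = \left(\frac{1}{2 + 8}\right)^{2} = \left(\frac{1}{10}\right)^{2} = \frac{1}{100}$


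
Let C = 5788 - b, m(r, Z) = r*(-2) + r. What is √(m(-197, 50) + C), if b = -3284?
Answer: √9269 ≈ 96.276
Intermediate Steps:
m(r, Z) = -r (m(r, Z) = -2*r + r = -r)
C = 9072 (C = 5788 - 1*(-3284) = 5788 + 3284 = 9072)
√(m(-197, 50) + C) = √(-1*(-197) + 9072) = √(197 + 9072) = √9269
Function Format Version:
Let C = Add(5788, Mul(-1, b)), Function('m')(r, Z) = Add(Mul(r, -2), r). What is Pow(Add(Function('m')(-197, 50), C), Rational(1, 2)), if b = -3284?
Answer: Pow(9269, Rational(1, 2)) ≈ 96.276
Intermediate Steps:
Function('m')(r, Z) = Mul(-1, r) (Function('m')(r, Z) = Add(Mul(-2, r), r) = Mul(-1, r))
C = 9072 (C = Add(5788, Mul(-1, -3284)) = Add(5788, 3284) = 9072)
Pow(Add(Function('m')(-197, 50), C), Rational(1, 2)) = Pow(Add(Mul(-1, -197), 9072), Rational(1, 2)) = Pow(Add(197, 9072), Rational(1, 2)) = Pow(9269, Rational(1, 2))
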